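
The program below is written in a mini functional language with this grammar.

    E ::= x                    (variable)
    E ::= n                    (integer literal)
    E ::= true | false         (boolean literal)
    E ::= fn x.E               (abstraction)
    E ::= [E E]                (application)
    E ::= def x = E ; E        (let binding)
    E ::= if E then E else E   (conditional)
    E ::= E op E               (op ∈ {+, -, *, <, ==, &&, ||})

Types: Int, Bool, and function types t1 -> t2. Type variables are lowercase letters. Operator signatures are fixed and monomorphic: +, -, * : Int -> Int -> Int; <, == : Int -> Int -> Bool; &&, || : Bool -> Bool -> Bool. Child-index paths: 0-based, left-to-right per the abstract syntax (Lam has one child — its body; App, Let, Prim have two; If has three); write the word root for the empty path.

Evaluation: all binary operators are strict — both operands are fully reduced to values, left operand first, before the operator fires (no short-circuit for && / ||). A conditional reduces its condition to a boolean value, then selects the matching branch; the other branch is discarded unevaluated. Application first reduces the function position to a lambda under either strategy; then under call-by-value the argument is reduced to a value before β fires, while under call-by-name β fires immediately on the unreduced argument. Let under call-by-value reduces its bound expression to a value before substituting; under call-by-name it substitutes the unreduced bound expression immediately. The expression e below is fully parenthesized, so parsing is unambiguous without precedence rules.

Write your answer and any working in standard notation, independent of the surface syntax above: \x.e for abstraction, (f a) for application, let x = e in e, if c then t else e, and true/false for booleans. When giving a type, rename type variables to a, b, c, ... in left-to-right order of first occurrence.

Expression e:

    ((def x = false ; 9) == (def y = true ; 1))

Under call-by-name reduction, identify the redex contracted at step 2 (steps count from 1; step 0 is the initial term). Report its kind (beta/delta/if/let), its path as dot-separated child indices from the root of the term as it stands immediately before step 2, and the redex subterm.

Answer: let at 1 : (let y = true in 1)

Working:
step 0: ((let x = false in 9) == (let y = true in 1))
step 1: [let@0] (9 == (let y = true in 1))
step 2: [let@1] (9 == 1)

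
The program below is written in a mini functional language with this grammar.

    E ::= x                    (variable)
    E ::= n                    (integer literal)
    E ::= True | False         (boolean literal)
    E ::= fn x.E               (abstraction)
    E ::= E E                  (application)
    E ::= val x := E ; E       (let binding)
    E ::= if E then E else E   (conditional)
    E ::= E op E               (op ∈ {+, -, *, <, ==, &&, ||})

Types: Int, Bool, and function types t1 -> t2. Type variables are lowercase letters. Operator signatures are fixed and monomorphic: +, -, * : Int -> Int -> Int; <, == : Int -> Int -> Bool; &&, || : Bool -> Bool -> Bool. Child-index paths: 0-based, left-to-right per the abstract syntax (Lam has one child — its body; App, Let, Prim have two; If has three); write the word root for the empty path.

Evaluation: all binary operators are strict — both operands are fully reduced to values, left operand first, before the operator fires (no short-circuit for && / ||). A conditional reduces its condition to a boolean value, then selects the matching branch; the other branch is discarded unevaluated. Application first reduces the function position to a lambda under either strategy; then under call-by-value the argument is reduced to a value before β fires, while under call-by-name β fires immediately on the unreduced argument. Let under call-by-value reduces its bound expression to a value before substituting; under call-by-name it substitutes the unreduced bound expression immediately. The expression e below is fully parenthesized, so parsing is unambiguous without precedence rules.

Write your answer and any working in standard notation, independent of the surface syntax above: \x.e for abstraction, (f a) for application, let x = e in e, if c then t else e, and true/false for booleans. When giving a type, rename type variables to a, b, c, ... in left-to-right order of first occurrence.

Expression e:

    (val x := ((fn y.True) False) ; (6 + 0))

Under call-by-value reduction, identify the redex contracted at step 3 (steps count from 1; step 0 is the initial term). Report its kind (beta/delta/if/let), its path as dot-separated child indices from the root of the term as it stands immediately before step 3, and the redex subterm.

Derivation:
step 0: (let x = ((\y.true) false) in (6 + 0))
step 1: [beta@0] (let x = true in (6 + 0))
step 2: [let@root] (6 + 0)
step 3: [delta@root] 6

Answer: delta at root : (6 + 0)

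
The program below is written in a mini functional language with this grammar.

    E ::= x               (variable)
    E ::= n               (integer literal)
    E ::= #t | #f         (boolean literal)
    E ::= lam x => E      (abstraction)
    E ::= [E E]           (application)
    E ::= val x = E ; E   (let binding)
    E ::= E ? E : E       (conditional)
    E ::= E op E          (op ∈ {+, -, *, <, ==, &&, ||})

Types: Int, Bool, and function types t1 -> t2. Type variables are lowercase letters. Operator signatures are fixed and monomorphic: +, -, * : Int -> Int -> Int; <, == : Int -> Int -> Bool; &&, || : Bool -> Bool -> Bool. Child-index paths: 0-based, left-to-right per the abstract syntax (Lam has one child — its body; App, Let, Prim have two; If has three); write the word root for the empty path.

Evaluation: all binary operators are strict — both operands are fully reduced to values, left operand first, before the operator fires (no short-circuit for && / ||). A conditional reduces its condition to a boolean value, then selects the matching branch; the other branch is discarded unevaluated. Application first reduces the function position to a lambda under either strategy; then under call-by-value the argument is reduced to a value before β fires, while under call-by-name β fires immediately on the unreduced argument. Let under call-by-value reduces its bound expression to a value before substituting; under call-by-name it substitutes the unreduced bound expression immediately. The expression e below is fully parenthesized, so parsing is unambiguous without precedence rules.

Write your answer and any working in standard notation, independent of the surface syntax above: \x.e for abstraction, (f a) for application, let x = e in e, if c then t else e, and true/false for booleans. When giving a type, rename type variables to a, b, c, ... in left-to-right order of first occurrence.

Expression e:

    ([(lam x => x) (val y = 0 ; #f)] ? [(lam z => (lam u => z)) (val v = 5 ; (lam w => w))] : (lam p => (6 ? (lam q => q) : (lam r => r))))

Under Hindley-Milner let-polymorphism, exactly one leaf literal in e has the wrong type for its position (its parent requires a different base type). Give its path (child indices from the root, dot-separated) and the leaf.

Answer: 2.0.0 : 6

Trace:
x : a
\x._ : a -> a
let y : Int
  unify a -> a ~ Bool -> b
  unify a ~ Bool
  unify Bool ~ b
_ _ : Bool
  unify Bool ~ Bool
z : c
\u._ : d -> c
\z._ : c -> d -> c
let v : Int
w : e
\w._ : e -> e
  unify c -> d -> c ~ (e -> e) -> f
  unify c ~ e -> e
  unify d -> e -> e ~ f
_ _ : d -> e -> e
  unify Int ~ Bool
  FAIL: mismatch Int ~ Bool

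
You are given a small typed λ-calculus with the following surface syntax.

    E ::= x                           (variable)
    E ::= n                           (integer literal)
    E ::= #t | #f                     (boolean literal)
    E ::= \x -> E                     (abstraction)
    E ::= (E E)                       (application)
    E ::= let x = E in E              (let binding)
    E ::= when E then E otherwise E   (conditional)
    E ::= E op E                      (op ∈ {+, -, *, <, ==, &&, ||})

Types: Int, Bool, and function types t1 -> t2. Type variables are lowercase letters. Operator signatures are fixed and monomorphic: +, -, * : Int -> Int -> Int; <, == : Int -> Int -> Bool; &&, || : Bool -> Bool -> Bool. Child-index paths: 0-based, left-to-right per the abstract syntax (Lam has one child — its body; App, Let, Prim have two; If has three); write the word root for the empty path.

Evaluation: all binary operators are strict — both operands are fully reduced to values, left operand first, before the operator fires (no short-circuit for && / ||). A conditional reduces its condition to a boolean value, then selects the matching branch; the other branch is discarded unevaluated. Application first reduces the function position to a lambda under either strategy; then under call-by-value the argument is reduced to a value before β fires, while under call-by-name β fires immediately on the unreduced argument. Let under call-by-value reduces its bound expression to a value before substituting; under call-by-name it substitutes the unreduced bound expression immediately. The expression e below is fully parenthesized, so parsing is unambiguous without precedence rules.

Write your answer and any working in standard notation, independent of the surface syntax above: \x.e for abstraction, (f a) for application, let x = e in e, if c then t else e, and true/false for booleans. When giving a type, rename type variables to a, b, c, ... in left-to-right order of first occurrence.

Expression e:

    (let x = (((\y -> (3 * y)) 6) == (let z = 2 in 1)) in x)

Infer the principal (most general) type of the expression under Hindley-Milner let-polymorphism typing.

Answer: Bool

Trace:
  unify Int ~ Int
y : a
  unify a ~ Int
\y._ : Int -> Int
  unify Int -> Int ~ Int -> b
  unify Int ~ Int
  unify Int ~ b
_ _ : Int
  unify Int ~ Int
let z : Int
  unify Int ~ Int
let x : Bool
x : Bool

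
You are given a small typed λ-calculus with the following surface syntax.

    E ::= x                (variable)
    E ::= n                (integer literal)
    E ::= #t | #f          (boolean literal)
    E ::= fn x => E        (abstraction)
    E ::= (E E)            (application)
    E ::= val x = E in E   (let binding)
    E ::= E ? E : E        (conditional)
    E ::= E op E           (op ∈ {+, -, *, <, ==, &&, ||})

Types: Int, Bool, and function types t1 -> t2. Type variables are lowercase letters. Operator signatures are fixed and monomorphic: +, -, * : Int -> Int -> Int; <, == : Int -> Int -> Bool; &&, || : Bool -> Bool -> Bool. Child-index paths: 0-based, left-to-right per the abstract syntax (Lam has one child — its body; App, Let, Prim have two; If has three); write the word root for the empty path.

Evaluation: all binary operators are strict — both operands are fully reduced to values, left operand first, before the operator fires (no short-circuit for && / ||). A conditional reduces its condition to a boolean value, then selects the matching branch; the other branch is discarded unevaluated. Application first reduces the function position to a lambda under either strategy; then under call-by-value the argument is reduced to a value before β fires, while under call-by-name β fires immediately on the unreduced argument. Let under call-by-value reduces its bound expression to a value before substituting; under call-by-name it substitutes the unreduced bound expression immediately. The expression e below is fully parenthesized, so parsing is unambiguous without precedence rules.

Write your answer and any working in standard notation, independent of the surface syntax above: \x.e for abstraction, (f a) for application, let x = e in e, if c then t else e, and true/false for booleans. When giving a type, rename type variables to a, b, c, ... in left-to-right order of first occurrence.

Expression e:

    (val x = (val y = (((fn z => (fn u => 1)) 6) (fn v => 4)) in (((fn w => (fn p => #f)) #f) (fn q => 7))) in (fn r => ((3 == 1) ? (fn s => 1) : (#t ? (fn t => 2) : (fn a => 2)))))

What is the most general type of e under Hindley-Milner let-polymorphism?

Answer: a -> b -> Int

Derivation:
\u._ : b -> Int
\z._ : a -> b -> Int
  unify a -> b -> Int ~ Int -> c
  unify a ~ Int
  unify b -> Int ~ c
_ _ : b -> Int
\v._ : d -> Int
  unify b -> Int ~ (d -> Int) -> e
  unify b ~ d -> Int
  unify Int ~ e
_ _ : Int
let y : Int
\p._ : g -> Bool
\w._ : f -> g -> Bool
  unify f -> g -> Bool ~ Bool -> h
  unify f ~ Bool
  unify g -> Bool ~ h
_ _ : g -> Bool
\q._ : i -> Int
  unify g -> Bool ~ (i -> Int) -> j
  unify g ~ i -> Int
  unify Bool ~ j
_ _ : Bool
let x : Bool
  unify Int ~ Int
  unify Int ~ Int
  unify Bool ~ Bool
\s._ : l -> Int
  unify Bool ~ Bool
\t._ : m -> Int
\a._ : n -> Int
  unify m -> Int ~ n -> Int
  unify m ~ n
  unify Int ~ Int
  unify l -> Int ~ n -> Int
  unify l ~ n
  unify Int ~ Int
\r._ : k -> n -> Int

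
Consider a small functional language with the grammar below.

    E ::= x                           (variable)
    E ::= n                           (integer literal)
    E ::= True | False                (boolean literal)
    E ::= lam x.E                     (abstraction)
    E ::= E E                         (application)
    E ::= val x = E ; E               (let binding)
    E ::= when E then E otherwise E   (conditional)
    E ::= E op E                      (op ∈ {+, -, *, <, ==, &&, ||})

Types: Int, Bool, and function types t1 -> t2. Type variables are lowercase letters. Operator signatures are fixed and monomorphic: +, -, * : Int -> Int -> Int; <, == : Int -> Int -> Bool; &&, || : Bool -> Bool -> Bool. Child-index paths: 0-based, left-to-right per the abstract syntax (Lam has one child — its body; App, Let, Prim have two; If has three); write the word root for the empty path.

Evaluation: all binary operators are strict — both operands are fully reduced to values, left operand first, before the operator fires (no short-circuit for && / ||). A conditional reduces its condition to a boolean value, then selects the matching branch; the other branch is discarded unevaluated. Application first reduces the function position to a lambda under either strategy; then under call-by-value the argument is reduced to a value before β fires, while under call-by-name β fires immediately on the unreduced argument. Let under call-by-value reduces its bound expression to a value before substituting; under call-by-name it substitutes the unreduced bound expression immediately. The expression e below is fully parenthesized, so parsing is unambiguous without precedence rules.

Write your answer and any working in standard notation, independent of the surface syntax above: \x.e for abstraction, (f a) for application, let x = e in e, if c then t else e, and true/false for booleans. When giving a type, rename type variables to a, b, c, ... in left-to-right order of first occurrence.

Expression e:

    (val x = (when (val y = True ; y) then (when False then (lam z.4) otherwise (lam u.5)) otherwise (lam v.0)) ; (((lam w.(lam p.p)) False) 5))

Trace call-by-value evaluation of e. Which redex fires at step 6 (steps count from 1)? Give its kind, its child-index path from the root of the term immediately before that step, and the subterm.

Answer: beta at root : ((\p.p) 5)

Trace:
step 0: (let x = (if (let y = true in y) then (if false then (\z.4) else (\u.5)) else (\v.0)) in (((\w.(\p.p)) false) 5))
step 1: [let@0.0] (let x = (if true then (if false then (\z.4) else (\u.5)) else (\v.0)) in (((\w.(\p.p)) false) 5))
step 2: [if@0] (let x = (if false then (\z.4) else (\u.5)) in (((\w.(\p.p)) false) 5))
step 3: [if@0] (let x = (\u.5) in (((\w.(\p.p)) false) 5))
step 4: [let@root] (((\w.(\p.p)) false) 5)
step 5: [beta@0] ((\p.p) 5)
step 6: [beta@root] 5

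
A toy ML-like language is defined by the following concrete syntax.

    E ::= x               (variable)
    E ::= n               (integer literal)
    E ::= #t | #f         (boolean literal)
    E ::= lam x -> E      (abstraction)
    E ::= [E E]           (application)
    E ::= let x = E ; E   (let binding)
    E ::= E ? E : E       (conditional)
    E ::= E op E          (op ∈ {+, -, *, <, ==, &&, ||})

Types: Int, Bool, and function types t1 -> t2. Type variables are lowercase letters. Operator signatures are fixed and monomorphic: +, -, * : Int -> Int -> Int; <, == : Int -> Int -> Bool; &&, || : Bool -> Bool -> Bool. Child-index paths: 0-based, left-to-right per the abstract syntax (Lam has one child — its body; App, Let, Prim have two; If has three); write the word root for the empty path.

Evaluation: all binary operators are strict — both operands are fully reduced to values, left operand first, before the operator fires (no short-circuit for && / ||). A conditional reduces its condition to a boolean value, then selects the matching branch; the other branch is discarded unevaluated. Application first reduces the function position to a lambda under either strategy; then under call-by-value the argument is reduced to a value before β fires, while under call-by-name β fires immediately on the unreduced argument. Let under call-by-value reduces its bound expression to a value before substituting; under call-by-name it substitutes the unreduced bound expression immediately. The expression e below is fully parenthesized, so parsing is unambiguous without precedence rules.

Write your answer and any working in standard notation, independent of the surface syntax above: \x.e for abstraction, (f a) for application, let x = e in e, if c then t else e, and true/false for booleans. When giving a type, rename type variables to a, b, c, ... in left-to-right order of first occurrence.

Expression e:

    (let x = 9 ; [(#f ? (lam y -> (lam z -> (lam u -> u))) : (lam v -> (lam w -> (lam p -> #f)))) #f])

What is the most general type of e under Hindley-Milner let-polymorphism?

Working:
let x : Int
  unify Bool ~ Bool
u : c
\u._ : c -> c
\z._ : b -> c -> c
\y._ : a -> b -> c -> c
\p._ : f -> Bool
\w._ : e -> f -> Bool
\v._ : d -> e -> f -> Bool
  unify a -> b -> c -> c ~ d -> e -> f -> Bool
  unify a ~ d
  unify b -> c -> c ~ e -> f -> Bool
  unify b ~ e
  unify c -> c ~ f -> Bool
  unify c ~ f
  unify f ~ Bool
  unify d -> e -> Bool -> Bool ~ Bool -> g
  unify d ~ Bool
  unify e -> Bool -> Bool ~ g
_ _ : e -> Bool -> Bool

Answer: a -> Bool -> Bool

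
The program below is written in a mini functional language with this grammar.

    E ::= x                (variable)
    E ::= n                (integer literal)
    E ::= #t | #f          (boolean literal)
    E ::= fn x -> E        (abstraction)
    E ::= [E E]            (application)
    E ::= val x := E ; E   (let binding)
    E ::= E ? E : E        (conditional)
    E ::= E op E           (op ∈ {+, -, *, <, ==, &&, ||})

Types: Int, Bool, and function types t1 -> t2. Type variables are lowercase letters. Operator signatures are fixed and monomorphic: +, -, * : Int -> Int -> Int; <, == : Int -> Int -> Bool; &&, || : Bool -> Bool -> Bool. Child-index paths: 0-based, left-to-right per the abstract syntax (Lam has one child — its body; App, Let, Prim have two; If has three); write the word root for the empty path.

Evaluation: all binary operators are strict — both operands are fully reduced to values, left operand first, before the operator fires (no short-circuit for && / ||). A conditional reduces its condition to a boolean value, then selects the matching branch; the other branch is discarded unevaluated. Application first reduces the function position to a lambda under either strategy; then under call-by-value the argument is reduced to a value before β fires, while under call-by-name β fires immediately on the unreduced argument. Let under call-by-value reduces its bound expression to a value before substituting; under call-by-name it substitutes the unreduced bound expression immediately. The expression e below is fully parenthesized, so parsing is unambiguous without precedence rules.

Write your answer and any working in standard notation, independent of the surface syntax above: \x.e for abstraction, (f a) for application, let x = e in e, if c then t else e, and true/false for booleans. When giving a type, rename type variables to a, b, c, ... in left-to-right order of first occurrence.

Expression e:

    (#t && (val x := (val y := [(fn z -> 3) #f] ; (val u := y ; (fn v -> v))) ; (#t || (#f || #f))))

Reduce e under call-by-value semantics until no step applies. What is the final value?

Answer: true

Derivation:
step 0: (true && (let x = (let y = ((\z.3) false) in (let u = y in (\v.v))) in (true || (false || false))))
step 1: [beta@1.0.0] (true && (let x = (let y = 3 in (let u = y in (\v.v))) in (true || (false || false))))
step 2: [let@1.0] (true && (let x = (let u = 3 in (\v.v)) in (true || (false || false))))
step 3: [let@1.0] (true && (let x = (\v.v) in (true || (false || false))))
step 4: [let@1] (true && (true || (false || false)))
step 5: [delta@1.1] (true && (true || false))
step 6: [delta@1] (true && true)
step 7: [delta@root] true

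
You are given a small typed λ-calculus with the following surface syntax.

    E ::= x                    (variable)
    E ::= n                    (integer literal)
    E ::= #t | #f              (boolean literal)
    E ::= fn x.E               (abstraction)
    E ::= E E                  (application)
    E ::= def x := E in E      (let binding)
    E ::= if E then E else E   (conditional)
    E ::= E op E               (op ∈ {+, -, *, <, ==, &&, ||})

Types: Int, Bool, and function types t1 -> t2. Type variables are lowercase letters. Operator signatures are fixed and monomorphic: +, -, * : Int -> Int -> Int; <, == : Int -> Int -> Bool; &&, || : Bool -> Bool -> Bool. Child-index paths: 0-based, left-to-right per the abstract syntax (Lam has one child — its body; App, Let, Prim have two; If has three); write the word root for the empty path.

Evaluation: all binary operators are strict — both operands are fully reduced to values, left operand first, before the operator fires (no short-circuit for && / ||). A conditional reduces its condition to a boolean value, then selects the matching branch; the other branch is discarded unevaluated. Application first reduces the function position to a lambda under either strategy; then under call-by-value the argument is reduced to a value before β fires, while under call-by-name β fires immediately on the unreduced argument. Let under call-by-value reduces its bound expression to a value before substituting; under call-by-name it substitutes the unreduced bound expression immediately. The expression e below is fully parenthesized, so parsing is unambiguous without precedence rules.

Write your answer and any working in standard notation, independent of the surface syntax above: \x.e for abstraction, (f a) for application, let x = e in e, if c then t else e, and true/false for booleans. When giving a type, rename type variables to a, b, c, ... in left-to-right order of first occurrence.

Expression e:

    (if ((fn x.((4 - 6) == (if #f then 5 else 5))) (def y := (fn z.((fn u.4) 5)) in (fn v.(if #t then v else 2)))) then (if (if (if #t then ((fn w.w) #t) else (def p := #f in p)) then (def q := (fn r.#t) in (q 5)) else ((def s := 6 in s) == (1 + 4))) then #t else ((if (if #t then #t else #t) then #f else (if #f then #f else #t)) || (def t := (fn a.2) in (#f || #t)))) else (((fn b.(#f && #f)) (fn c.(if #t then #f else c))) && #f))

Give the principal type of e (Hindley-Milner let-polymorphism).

Answer: Bool

Trace:
  unify Int ~ Int
  unify Int ~ Int
  unify Int ~ Int
  unify Bool ~ Bool
  unify Int ~ Int
  unify Int ~ Int
\x._ : a -> Bool
\u._ : c -> Int
  unify c -> Int ~ Int -> d
  unify c ~ Int
  unify Int ~ d
_ _ : Int
\z._ : b -> Int
let y : forall. b -> Int
  unify Bool ~ Bool
v : e
  unify e ~ Int
\v._ : Int -> Int
  unify a -> Bool ~ (Int -> Int) -> f
  unify a ~ Int -> Int
  unify Bool ~ f
_ _ : Bool
  unify Bool ~ Bool
  unify Bool ~ Bool
w : g
\w._ : g -> g
  unify g -> g ~ Bool -> h
  unify g ~ Bool
  unify Bool ~ h
_ _ : Bool
let p : Bool
p : Bool
  unify Bool ~ Bool
  unify Bool ~ Bool
\r._ : i -> Bool
let q : forall. i -> Bool
q : j -> Bool
  unify j -> Bool ~ Int -> k
  unify j ~ Int
  unify Bool ~ k
_ _ : Bool
let s : Int
s : Int
  unify Int ~ Int
  unify Int ~ Int
  unify Int ~ Int
  unify Int ~ Int
  unify Bool ~ Bool
  unify Bool ~ Bool
  unify Bool ~ Bool
  unify Bool ~ Bool
  unify Bool ~ Bool
  unify Bool ~ Bool
  unify Bool ~ Bool
  unify Bool ~ Bool
  unify Bool ~ Bool
\a._ : l -> Int
let t : forall. l -> Int
  unify Bool ~ Bool
  unify Bool ~ Bool
  unify Bool ~ Bool
  unify Bool ~ Bool
  unify Bool ~ Bool
  unify Bool ~ Bool
\b._ : m -> Bool
  unify Bool ~ Bool
c : n
  unify Bool ~ n
\c._ : Bool -> Bool
  unify m -> Bool ~ (Bool -> Bool) -> o
  unify m ~ Bool -> Bool
  unify Bool ~ o
_ _ : Bool
  unify Bool ~ Bool
  unify Bool ~ Bool
  unify Bool ~ Bool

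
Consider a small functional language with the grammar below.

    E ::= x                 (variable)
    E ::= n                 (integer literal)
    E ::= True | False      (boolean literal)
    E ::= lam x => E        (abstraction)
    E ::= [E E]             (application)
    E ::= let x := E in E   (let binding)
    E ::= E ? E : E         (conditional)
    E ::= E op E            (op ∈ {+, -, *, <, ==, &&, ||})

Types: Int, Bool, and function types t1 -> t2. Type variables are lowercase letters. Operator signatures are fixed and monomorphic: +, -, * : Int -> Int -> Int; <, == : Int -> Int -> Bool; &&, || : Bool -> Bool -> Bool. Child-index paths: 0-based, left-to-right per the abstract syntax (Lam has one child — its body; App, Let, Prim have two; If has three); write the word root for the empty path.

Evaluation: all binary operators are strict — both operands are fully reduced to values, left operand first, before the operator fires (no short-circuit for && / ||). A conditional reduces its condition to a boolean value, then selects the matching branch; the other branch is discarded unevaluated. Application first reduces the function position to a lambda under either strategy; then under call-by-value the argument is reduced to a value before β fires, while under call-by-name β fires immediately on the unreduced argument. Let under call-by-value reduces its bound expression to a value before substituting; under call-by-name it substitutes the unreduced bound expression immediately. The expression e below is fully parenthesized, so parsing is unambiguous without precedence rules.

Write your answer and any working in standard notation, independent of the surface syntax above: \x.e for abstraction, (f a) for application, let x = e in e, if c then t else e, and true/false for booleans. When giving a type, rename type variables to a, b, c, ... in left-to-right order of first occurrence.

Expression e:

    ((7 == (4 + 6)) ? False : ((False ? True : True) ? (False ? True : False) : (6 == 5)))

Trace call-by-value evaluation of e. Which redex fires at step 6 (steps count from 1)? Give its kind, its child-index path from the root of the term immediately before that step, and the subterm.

Answer: if at root : (if false then true else false)

Working:
step 0: (if (7 == (4 + 6)) then false else (if (if false then true else true) then (if false then true else false) else (6 == 5)))
step 1: [delta@0.1] (if (7 == 10) then false else (if (if false then true else true) then (if false then true else false) else (6 == 5)))
step 2: [delta@0] (if false then false else (if (if false then true else true) then (if false then true else false) else (6 == 5)))
step 3: [if@root] (if (if false then true else true) then (if false then true else false) else (6 == 5))
step 4: [if@0] (if true then (if false then true else false) else (6 == 5))
step 5: [if@root] (if false then true else false)
step 6: [if@root] false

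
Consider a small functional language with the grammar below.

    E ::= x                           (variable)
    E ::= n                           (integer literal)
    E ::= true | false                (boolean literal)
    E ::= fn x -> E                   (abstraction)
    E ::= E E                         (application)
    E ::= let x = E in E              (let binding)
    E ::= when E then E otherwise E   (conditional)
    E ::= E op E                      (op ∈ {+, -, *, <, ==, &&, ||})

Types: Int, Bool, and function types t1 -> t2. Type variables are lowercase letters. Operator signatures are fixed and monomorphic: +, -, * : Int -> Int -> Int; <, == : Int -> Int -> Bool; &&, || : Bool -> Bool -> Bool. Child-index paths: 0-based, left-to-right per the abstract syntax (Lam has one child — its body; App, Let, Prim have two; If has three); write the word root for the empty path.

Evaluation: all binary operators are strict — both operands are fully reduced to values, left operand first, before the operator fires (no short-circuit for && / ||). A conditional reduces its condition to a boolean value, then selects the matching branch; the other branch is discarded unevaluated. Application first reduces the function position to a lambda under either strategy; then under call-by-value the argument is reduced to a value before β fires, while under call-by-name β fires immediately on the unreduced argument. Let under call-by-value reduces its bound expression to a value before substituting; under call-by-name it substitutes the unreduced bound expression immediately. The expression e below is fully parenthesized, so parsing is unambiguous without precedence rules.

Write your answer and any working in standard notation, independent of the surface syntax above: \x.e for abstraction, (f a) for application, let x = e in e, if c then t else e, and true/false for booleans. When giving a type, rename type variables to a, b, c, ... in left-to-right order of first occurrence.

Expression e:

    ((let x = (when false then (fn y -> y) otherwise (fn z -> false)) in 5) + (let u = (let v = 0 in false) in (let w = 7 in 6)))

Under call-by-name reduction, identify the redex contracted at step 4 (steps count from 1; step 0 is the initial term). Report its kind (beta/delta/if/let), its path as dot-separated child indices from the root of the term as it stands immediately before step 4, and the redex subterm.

Derivation:
step 0: ((let x = (if false then (\y.y) else (\z.false)) in 5) + (let u = (let v = 0 in false) in (let w = 7 in 6)))
step 1: [let@0] (5 + (let u = (let v = 0 in false) in (let w = 7 in 6)))
step 2: [let@1] (5 + (let w = 7 in 6))
step 3: [let@1] (5 + 6)
step 4: [delta@root] 11

Answer: delta at root : (5 + 6)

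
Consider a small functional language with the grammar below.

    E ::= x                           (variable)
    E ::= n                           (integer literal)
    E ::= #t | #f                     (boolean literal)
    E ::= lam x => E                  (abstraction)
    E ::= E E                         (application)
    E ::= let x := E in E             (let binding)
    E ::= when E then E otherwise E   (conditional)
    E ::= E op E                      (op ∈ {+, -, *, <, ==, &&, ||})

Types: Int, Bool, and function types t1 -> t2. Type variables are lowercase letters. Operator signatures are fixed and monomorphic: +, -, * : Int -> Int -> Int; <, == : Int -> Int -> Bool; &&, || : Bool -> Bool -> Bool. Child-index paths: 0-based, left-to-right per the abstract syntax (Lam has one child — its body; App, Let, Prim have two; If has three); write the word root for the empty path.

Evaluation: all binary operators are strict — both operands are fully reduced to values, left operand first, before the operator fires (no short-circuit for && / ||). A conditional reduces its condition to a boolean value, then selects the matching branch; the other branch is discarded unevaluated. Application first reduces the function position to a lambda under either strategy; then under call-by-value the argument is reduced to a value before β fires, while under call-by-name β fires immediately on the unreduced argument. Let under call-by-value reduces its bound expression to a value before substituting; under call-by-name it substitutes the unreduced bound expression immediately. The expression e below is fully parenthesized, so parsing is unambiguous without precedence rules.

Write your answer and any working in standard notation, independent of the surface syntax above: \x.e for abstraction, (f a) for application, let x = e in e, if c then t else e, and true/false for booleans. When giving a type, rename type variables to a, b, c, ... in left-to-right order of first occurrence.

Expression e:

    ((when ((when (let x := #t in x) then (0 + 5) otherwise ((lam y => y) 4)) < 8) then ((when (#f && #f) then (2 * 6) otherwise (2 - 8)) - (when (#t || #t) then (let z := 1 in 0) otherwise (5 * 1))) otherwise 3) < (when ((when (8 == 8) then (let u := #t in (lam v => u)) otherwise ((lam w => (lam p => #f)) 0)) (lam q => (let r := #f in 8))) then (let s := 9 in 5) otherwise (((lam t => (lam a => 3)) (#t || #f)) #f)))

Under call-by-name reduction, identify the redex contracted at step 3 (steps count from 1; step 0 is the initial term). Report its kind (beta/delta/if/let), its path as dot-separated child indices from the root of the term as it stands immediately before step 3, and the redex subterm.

Answer: delta at 0.0.0 : (0 + 5)

Trace:
step 0: ((if ((if (let x = true in x) then (0 + 5) else ((\y.y) 4)) < 8) then ((if (false && false) then (2 * 6) else (2 - 8)) - (if (true || true) then (let z = 1 in 0) else (5 * 1))) else 3) < (if ((if (8 == 8) then (let u = true in (\v.u)) else ((\w.(\p.false)) 0)) (\q.(let r = false in 8))) then (let s = 9 in 5) else (((\t.(\a.3)) (true || false)) false)))
step 1: [let@0.0.0.0] ((if ((if true then (0 + 5) else ((\y.y) 4)) < 8) then ((if (false && false) then (2 * 6) else (2 - 8)) - (if (true || true) then (let z = 1 in 0) else (5 * 1))) else 3) < (if ((if (8 == 8) then (let u = true in (\v.u)) else ((\w.(\p.false)) 0)) (\q.(let r = false in 8))) then (let s = 9 in 5) else (((\t.(\a.3)) (true || false)) false)))
step 2: [if@0.0.0] ((if ((0 + 5) < 8) then ((if (false && false) then (2 * 6) else (2 - 8)) - (if (true || true) then (let z = 1 in 0) else (5 * 1))) else 3) < (if ((if (8 == 8) then (let u = true in (\v.u)) else ((\w.(\p.false)) 0)) (\q.(let r = false in 8))) then (let s = 9 in 5) else (((\t.(\a.3)) (true || false)) false)))
step 3: [delta@0.0.0] ((if (5 < 8) then ((if (false && false) then (2 * 6) else (2 - 8)) - (if (true || true) then (let z = 1 in 0) else (5 * 1))) else 3) < (if ((if (8 == 8) then (let u = true in (\v.u)) else ((\w.(\p.false)) 0)) (\q.(let r = false in 8))) then (let s = 9 in 5) else (((\t.(\a.3)) (true || false)) false)))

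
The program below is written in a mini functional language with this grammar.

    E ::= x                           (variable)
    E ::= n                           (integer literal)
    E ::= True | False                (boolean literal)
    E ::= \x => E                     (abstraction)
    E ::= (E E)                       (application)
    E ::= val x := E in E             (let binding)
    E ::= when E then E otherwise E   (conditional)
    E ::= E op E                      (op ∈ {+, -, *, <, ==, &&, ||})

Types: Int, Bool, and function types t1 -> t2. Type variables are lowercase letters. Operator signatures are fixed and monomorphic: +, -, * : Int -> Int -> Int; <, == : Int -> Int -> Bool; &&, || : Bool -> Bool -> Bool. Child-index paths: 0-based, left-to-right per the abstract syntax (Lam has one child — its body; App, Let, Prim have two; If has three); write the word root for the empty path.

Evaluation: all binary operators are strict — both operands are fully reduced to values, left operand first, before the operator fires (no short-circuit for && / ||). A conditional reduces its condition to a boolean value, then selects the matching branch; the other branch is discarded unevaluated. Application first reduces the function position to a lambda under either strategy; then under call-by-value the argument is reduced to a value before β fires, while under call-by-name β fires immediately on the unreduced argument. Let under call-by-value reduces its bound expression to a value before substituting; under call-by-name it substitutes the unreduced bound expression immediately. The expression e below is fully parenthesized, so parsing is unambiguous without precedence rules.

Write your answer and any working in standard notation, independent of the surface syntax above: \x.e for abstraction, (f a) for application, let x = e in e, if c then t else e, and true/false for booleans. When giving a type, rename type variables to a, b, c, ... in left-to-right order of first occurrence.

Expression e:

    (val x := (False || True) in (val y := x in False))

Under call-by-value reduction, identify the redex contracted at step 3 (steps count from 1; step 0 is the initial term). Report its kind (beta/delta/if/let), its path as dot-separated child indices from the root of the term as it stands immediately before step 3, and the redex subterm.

Answer: let at root : (let y = true in false)

Trace:
step 0: (let x = (false || true) in (let y = x in false))
step 1: [delta@0] (let x = true in (let y = x in false))
step 2: [let@root] (let y = true in false)
step 3: [let@root] false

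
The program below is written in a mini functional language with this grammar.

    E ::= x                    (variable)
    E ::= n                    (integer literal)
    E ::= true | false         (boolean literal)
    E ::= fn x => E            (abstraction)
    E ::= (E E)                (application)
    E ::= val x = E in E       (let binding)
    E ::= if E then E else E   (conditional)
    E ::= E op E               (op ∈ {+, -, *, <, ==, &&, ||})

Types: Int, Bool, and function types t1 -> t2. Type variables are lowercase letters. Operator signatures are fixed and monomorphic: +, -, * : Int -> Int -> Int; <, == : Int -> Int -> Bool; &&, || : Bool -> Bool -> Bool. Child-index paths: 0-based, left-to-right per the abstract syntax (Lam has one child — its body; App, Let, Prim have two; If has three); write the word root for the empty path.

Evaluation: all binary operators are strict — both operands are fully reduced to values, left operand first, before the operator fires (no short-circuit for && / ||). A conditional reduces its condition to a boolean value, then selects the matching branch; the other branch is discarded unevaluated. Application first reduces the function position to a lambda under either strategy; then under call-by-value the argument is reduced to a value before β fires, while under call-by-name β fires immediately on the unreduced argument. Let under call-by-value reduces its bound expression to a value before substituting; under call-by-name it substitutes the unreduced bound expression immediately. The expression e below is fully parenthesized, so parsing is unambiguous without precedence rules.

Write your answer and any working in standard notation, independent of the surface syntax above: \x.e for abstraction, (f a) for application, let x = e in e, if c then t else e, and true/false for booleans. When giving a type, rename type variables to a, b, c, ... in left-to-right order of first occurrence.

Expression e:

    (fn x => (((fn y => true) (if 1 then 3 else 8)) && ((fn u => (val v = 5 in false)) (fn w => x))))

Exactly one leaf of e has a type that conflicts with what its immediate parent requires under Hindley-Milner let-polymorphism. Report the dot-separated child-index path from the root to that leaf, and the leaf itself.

Trace:
\y._ : b -> Bool
  unify Int ~ Bool
  FAIL: mismatch Int ~ Bool

Answer: 0.0.1.0 : 1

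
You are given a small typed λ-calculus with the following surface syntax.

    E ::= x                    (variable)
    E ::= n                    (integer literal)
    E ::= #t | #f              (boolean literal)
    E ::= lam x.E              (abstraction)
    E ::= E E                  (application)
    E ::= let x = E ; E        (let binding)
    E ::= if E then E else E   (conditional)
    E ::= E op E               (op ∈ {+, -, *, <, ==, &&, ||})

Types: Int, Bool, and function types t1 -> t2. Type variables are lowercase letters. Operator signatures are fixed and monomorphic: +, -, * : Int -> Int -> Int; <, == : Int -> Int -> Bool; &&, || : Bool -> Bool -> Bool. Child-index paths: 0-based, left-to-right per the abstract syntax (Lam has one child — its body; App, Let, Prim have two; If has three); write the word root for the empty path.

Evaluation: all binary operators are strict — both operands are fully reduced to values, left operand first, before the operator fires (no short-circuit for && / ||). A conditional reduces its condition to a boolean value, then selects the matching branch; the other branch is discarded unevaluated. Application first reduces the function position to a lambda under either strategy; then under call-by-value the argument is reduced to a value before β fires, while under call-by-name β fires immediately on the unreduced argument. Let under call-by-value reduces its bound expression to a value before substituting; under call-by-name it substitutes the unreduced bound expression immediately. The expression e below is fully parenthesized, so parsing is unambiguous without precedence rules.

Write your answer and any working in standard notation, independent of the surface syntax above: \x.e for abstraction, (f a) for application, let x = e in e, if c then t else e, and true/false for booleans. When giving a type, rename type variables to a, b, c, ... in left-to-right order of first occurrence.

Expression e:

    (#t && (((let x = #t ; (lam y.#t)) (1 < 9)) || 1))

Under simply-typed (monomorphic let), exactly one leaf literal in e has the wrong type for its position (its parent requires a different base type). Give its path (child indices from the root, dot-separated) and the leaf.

Answer: 1.1 : 1

Derivation:
  unify Bool ~ Bool
let x : Bool
\y._ : a -> Bool
  unify Int ~ Int
  unify Int ~ Int
  unify a -> Bool ~ Bool -> b
  unify a ~ Bool
  unify Bool ~ b
_ _ : Bool
  unify Bool ~ Bool
  unify Int ~ Bool
  FAIL: mismatch Int ~ Bool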